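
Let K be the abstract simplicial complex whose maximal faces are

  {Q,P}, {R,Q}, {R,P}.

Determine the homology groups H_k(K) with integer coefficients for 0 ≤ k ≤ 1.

We work with the vertex ordering P < Q < R. The simplices of K, each written with vertices in increasing order, are:

  0-simplices (3): P, Q, R
  1-simplices (3): PQ, PR, QR

so the chain groups are C_0 ≅ Z^3, C_1 ≅ Z^3.

∂_1: C_1 → C_0 sends each edge [p,q] (with p < q) to q − p. For instance
  ∂PQ = Q − P.
This gives a 3×3 integer matrix of rank 2; reducing to Smith normal form yields diagonal entries (1,1).

From H_k ≅ ker(∂_k) / im(∂_{k+1}) we obtain:

  H_0: rank C_0 − rank ∂_1 = 3 − 2 = 1, and the invariant factors of ∂_1 are all 1, so H_0 = Z.
  H_1: rank ker ∂_1 − rank ∂_2 = (3 − 2) − 0 = 1, and there is no ∂_2, so H_1 = Z.

As a check, the Euler characteristic is 3 − 3 = 0, which agrees with 1 − 1 = 0.

H_0 ≅ Z,  H_1 ≅ Z.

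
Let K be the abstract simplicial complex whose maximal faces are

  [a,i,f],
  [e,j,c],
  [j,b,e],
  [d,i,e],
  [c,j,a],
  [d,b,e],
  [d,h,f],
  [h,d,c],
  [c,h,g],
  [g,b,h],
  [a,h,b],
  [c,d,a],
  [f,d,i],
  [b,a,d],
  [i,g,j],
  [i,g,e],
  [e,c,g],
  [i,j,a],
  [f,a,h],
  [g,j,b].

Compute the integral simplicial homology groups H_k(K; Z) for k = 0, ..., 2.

H_0 = Z,  H_1 = Z ⊕ Z/2,  H_2 = 0.

We work with the vertex ordering a < b < c < d < e < f < g < h < i < j. The simplices of K, each written with vertices in increasing order, are:

  0-simplices (10): a, b, c, d, e, f, g, h, i, j
  1-simplices (30): ab, ac, ad, af, ah, ai, aj, bd, be, bg, bh, bj, cd, ce, cg, ch, cj, de, df, dh, di, eg, ei, ej, fh, fi, gh, gi, gj, ij
  2-simplices (20): abd, abh, acd, acj, afh, afi, aij, bde, bej, bgh, bgj, cdh, ceg, cej, cgh, dei, dfh, dfi, egi, gij

so the chain groups are C_0 ≅ Z^10, C_1 ≅ Z^30, C_2 ≅ Z^20.

The boundary map ∂_1: C_1 → C_0 maps an edge to its endpoints' difference, ∂[p,q] = q − p. For instance
  ∂gi = i − g.
The resulting 10×30 matrix has rank 9, and its Smith normal form has invariant factors (1,1,1,1,1,1,1,1,1).

∂_2: C_2 → C_1 maps a triangle to the signed sum of its edges. For instance
  ∂abh = bh − ah + ab,
  ∂acd = cd − ad + ac.
As a 30×20 matrix over Z this has rank 20, with invariant factors (1,1,1,1,1,1,1,1,1,1,1,1,1,1,1,1,1,1,1,2).

Now H_k = ker ∂_k / im ∂_{k+1}, so:

  H_0: rank C_0 − rank ∂_1 = 10 − 9 = 1, and the invariant factors of ∂_1 are all 1, so H_0 = Z.
  H_1: rank ker ∂_1 − rank ∂_2 = (30 − 9) − 20 = 1, and ∂_2 has invariant factor 2 > 1, so H_1 = Z ⊕ Z/2.
  H_2: rank ker ∂_2 − rank ∂_3 = (20 − 20) − 0 = 0, and there is no ∂_3, so H_2 = 0.

(K is a triangulation of the Klein bottle.)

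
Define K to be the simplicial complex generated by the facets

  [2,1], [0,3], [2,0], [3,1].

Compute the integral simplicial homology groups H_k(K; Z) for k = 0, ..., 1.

H_0 = Z,  H_1 = Z.

K has 4 vertices, 4 edges.
rank ∂_0 = 0, rank ∂_1 = 3 ⇒ b_0 = 4 − 0 − 3 = 1; all invariant factors of ∂_1 are 1 so no torsion. So H_0 = Z.
rank ∂_1 = 3, rank ∂_2 = 0 ⇒ b_1 = 4 − 3 − 0 = 1. So H_1 = Z.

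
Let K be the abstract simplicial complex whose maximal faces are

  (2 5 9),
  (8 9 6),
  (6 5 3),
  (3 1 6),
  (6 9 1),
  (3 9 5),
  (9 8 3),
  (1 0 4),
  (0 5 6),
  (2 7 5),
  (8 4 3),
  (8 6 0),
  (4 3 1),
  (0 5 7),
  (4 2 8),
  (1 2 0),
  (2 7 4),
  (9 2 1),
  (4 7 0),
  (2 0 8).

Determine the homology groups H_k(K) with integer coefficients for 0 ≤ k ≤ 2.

We work with the vertex ordering 0 < 1 < 2 < 3 < 4 < 5 < 6 < 7 < 8 < 9. The simplices of K, each written with vertices in increasing order, are:

  0-simplices (10): [0], [1], [2], [3], [4], [5], [6], [7], [8], [9]
  1-simplices (30): (30 of them)
  2-simplices (20): (20 of them)

Hence C_0 ≅ Z^10, C_1 ≅ Z^30, C_2 ≅ Z^20.

Boundary ∂_1: C_1 → C_0 is given by ∂[p,q] = [q] − [p].
The resulting 10×30 matrix has rank 9, and its Smith normal form has invariant factors (1,1,1,1,1,1,1,1,1).

Boundary ∂_2: C_2 → C_1 acts by ∂[p,q,r] = [q,r] − [p,r] + [p,q]. For instance
  ∂[0,6,8] = [6,8] − [0,8] + [0,6],
  ∂[0,2,8] = [2,8] − [0,8] + [0,2].
As a 30×20 matrix over Z this has rank 20, with invariant factors (1,1,1,1,1,1,1,1,1,1,1,1,1,1,1,1,1,1,1,2).

From H_k ≅ ker(∂_k) / im(∂_{k+1}) we obtain:

  H_0: rank C_0 − rank ∂_1 = 10 − 9 = 1, and the invariant factors of ∂_1 are all 1, so H_0 = Z.
  H_1: rank ker ∂_1 − rank ∂_2 = (30 − 9) − 20 = 1, and ∂_2 has invariant factor 2 > 1, so H_1 = Z ⊕ Z/2.
  H_2: rank ker ∂_2 − rank ∂_3 = (20 − 20) − 0 = 0, and there is no ∂_3, so H_2 = 0.

(K is a triangulation of the Klein bottle.)

H_0 = Z,  H_1 = Z ⊕ Z/2,  H_2 = 0.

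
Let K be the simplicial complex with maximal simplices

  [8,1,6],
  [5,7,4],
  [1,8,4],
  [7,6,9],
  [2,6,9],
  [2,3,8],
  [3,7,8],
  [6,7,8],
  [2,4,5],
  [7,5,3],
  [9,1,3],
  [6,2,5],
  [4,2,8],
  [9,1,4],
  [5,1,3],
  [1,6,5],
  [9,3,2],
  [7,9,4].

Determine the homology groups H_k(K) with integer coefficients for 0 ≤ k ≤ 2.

We work with the vertex ordering 1 < 2 < 3 < 4 < 5 < 6 < 7 < 8 < 9. The simplices of K, each written with vertices in increasing order, are:

  0-simplices (9): [1], [2], [3], [4], [5], [6], [7], [8], [9]
  1-simplices (27): (27 of them)
  2-simplices (18): [1,3,5], [1,3,9], [1,4,8], [1,4,9], [1,5,6], [1,6,8], [2,3,8], [2,3,9], [2,4,5], [2,4,8], [2,5,6], [2,6,9], [3,5,7], [3,7,8], [4,5,7], [4,7,9], [6,7,8], [6,7,9]

Hence C_0 ≅ Z^9, C_1 ≅ Z^27, C_2 ≅ Z^18.

Boundary ∂_1: C_1 → C_0 is given by ∂[p,q] = [q] − [p]. For instance
  ∂[3,7] = [7] − [3].
The 9×27 boundary matrix has rank 8 and Smith normal form diag(1,1,1,1,1,1,1,1).

∂_2: C_2 → C_1 sends each 2-simplex [p,q,r] to [q,r] − [p,r] + [p,q]. For instance
  ∂[6,7,8] = [7,8] − [6,8] + [6,7],
  ∂[6,7,9] = [7,9] − [6,9] + [6,7].
As a 27×18 matrix over Z this has rank 17, with invariant factors (1,1,1,1,1,1,1,1,1,1,1,1,1,1,1,1,1).

From H_k ≅ ker(∂_k) / im(∂_{k+1}) we obtain:

  H_0: rank C_0 − rank ∂_1 = 9 − 8 = 1, and the invariant factors of ∂_1 are all 1, so H_0 = Z.
  H_1: rank ker ∂_1 − rank ∂_2 = (27 − 8) − 17 = 2, and the invariant factors of ∂_2 are all 1, so H_1 = Z^2.
  H_2: rank ker ∂_2 − rank ∂_3 = (18 − 17) − 0 = 1, and there is no ∂_3, so H_2 = Z.

(K is a triangulation of the torus T^2.)

H_0 = Z,  H_1 = Z^2,  H_2 = Z.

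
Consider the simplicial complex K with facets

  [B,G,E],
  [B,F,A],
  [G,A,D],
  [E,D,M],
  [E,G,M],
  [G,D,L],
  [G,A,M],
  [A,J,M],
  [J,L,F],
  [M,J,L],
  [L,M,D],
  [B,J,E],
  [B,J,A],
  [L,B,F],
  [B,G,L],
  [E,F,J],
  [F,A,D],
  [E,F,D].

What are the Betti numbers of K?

Fix the vertex order A < B < D < E < F < G < J < L < M and write every simplex with vertices in increasing order. Then dim K = 2 and the simplices of K are:

  0-simplices (9): A, B, D, E, F, G, J, L, M
  1-simplices (27): AB, AD, AF, AG, AJ, AM, BE, BF, BG, BJ, BL, DE, DF, DG, DL, DM, EF, EG, EJ, EM, FJ, FL, GL, GM, JL, JM, LM
  2-simplices (18): ABF, ABJ, ADF, ADG, AGM, AJM, BEG, BEJ, BFL, BGL, DEF, DEM, DGL, DLM, EFJ, EGM, FJL, JLM

giving chain groups C_0 ≅ Z^9, C_1 ≅ Z^27, C_2 ≅ Z^18.

∂_1: C_1 → C_0 sends each edge [p,q] (with p < q) to q − p.
This gives a 9×27 integer matrix of rank 8; reducing to Smith normal form yields diagonal entries (1,1,1,1,1,1,1,1).

∂_2: C_2 → C_1 sends each 2-simplex [p,q,r] to [q,r] − [p,r] + [p,q]. For instance
  ∂BGL = GL − BL + BG,
  ∂AGM = GM − AM + AG.
The 27×18 boundary matrix has rank 18 and Smith normal form diag(1,1,1,1,1,1,1,1,1,1,1,1,1,1,1,1,1,2).

Reading off H_k = ker ∂_k / im ∂_{k+1}:

  H_0: rank C_0 − rank ∂_1 = 9 − 8 = 1, and the invariant factors of ∂_1 are all 1, so H_0 ≅ Z.
  H_1: rank ker ∂_1 − rank ∂_2 = (27 − 8) − 18 = 1, and ∂_2 has invariant factor 2 > 1, so H_1 ≅ Z ⊕ Z/2.
  H_2: rank ker ∂_2 − rank ∂_3 = (18 − 18) − 0 = 0, and there is no ∂_3, so H_2 ≅ 0.

(K is a triangulation of the Klein bottle.)

Hence the Betti numbers are b_0 = 1, b_1 = 1, b_2 = 0.

b_0 = 1, b_1 = 1, b_2 = 0.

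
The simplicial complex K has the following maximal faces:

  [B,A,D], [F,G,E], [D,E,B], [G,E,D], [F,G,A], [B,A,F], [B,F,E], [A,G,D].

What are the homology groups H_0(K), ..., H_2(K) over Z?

H_0 ≅ Z,  H_1 = 0,  H_2 ≅ Z.

Order the vertices as A < B < D < E < F < G. Listing each simplex with vertices in this order, K has dimension 2 with simplices:

  0-simplices (6): A, B, D, E, F, G
  1-simplices (12): AB, AD, AF, AG, BD, BE, BF, DE, DG, EF, EG, FG
  2-simplices (8): ABD, ABF, ADG, AFG, BDE, BEF, DEG, EFG

giving chain groups C_0 ≅ Z^6, C_1 ≅ Z^12, C_2 ≅ Z^8.

∂_1: C_1 → C_0 is given by ∂[p,q] = [q] − [p]. For instance
  ∂BE = E − B.
As a 6×12 matrix over Z this has rank 5, with invariant factors (1,1,1,1,1).

The boundary map ∂_2: C_2 → C_1 maps a triangle to the signed sum of its edges. For instance
  ∂ABD = BD − AD + AB,
  ∂BDE = DE − BE + BD.
The resulting 12×8 matrix has rank 7, and its Smith normal form has invariant factors (1,1,1,1,1,1,1).

Computing H_k = (kernel of ∂_k) / (image of ∂_{k+1}):

  H_0: rank C_0 − rank ∂_1 = 6 − 5 = 1, and the invariant factors of ∂_1 are all 1, so H_0 = Z.
  H_1: rank ker ∂_1 − rank ∂_2 = (12 − 5) − 7 = 0, and the invariant factors of ∂_2 are all 1, so H_1 = 0.
  H_2: rank ker ∂_2 − rank ∂_3 = (8 − 7) − 0 = 1, and there is no ∂_3, so H_2 = Z.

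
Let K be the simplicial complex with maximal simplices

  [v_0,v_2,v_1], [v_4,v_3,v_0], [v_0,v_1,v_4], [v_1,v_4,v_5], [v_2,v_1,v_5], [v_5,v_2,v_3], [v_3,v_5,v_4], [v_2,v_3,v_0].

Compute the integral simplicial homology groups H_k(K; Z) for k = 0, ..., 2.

H_0 = Z,  H_1 = 0,  H_2 = Z.

We work with the vertex ordering v_0 < v_1 < v_2 < v_3 < v_4 < v_5. The simplices of K, each written with vertices in increasing order, are:

  0-simplices (6): [v_0], [v_1], [v_2], [v_3], [v_4], [v_5]
  1-simplices (12): [v_0,v_1], [v_0,v_2], [v_0,v_3], [v_0,v_4], [v_1,v_2], [v_1,v_4], [v_1,v_5], [v_2,v_3], [v_2,v_5], [v_3,v_4], [v_3,v_5], [v_4,v_5]
  2-simplices (8): [v_0,v_1,v_2], [v_0,v_1,v_4], [v_0,v_2,v_3], [v_0,v_3,v_4], [v_1,v_2,v_5], [v_1,v_4,v_5], [v_2,v_3,v_5], [v_3,v_4,v_5]

Hence C_0 ≅ Z^6, C_1 ≅ Z^12, C_2 ≅ Z^8.

The boundary map ∂_1: C_1 → C_0 sends each edge [p,q] (with p < q) to q − p. For instance
  ∂[v_1,v_4] = [v_4] − [v_1].
As a 6×12 matrix over Z this has rank 5, with invariant factors (1,1,1,1,1).

The boundary map ∂_2: C_2 → C_1 maps a triangle to the signed sum of its edges. For instance
  ∂[v_0,v_1,v_4] = [v_1,v_4] − [v_0,v_4] + [v_0,v_1],
  ∂[v_0,v_2,v_3] = [v_2,v_3] − [v_0,v_3] + [v_0,v_2].
This gives a 12×8 integer matrix of rank 7; reducing to Smith normal form yields diagonal entries (1,1,1,1,1,1,1).

From H_k ≅ ker(∂_k) / im(∂_{k+1}) we obtain:

  H_0: rank C_0 − rank ∂_1 = 6 − 5 = 1, and the invariant factors of ∂_1 are all 1, so H_0 ≅ Z.
  H_1: rank ker ∂_1 − rank ∂_2 = (12 − 5) − 7 = 0, and the invariant factors of ∂_2 are all 1, so H_1 ≅ 0.
  H_2: rank ker ∂_2 − rank ∂_3 = (8 − 7) − 0 = 1, and there is no ∂_3, so H_2 ≅ Z.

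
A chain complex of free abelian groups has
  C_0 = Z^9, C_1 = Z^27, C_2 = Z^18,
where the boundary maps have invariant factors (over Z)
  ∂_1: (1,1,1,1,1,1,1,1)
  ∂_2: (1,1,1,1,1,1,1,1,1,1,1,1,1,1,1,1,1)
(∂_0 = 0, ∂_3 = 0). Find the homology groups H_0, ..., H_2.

H_0: b_0 = 9 − 0 − 8 = 1; torsion from ∂_1 factors > 1: none. So H_0 ≅ Z.
H_1: b_1 = 27 − 8 − 17 = 2; torsion from ∂_2 factors > 1: none. So H_1 ≅ Z^2.
H_2: b_2 = 18 − 17 − 0 = 1; torsion from ∂_3 factors > 1: none. So H_2 ≅ Z.

H_0 ≅ Z,  H_1 ≅ Z^2,  H_2 ≅ Z.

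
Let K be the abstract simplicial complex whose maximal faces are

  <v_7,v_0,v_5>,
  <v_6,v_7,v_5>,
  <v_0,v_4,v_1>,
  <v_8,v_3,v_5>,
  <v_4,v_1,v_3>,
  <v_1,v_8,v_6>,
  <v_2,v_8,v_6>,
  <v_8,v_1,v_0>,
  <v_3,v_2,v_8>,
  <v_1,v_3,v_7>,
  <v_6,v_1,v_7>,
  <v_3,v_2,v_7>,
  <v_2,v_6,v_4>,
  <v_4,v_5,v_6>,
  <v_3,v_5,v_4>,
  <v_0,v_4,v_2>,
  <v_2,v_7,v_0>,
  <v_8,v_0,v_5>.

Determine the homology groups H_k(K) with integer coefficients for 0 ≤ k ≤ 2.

H_0 = Z,  H_1 = Z^2,  H_2 = Z.

Take the total order v_0 < v_1 < v_2 < v_3 < v_4 < v_5 < v_6 < v_7 < v_8 on the vertex set. Then K (dimension 2) consists of the simplices:

  0-simplices (9): [v_0], [v_1], [v_2], [v_3], [v_4], [v_5], [v_6], [v_7], [v_8]
  1-simplices (27): (27 of them)
  2-simplices (18): (18 of them)

so the chain groups are C_0 ≅ Z^9, C_1 ≅ Z^27, C_2 ≅ Z^18.

Boundary ∂_1: C_1 → C_0 maps an edge to its endpoints' difference, ∂[p,q] = q − p. For instance
  ∂[v_0,v_5] = [v_5] − [v_0].
This gives a 9×27 integer matrix of rank 8; reducing to Smith normal form yields diagonal entries (1,1,1,1,1,1,1,1).

Boundary ∂_2: C_2 → C_1 sends each 2-simplex [p,q,r] to [q,r] − [p,r] + [p,q]. For instance
  ∂[v_2,v_3,v_7] = [v_3,v_7] − [v_2,v_7] + [v_2,v_3],
  ∂[v_0,v_1,v_8] = [v_1,v_8] − [v_0,v_8] + [v_0,v_1].
This gives a 27×18 integer matrix of rank 17; reducing to Smith normal form yields diagonal entries (1,1,1,1,1,1,1,1,1,1,1,1,1,1,1,1,1).

From H_k ≅ ker(∂_k) / im(∂_{k+1}) we obtain:

  H_0: rank C_0 − rank ∂_1 = 9 − 8 = 1, and the invariant factors of ∂_1 are all 1, so H_0 = Z.
  H_1: rank ker ∂_1 − rank ∂_2 = (27 − 8) − 17 = 2, and the invariant factors of ∂_2 are all 1, so H_1 = Z^2.
  H_2: rank ker ∂_2 − rank ∂_3 = (18 − 17) − 0 = 1, and there is no ∂_3, so H_2 = Z.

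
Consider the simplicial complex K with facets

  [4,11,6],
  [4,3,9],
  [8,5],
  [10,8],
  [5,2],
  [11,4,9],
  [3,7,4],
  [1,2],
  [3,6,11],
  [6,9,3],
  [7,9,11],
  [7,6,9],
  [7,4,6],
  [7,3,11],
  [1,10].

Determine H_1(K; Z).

Take the total order 1 < 2 < 3 < 4 < 5 < 6 < 7 < 8 < 9 < 10 < 11 on the vertex set. Then K (dimension 2) consists of the simplices:

  0-simplices (11): [1], [2], [3], [4], [5], [6], [7], [8], [9], [10], [11]
  1-simplices (20): [1,2], [1,10], [2,5], [3,4], [3,6], [3,7], [3,9], [3,11], [4,6], [4,7], [4,9], [4,11], [5,8], [6,7], [6,9], [6,11], [7,9], [7,11], [8,10], [9,11]
  2-simplices (10): [3,4,7], [3,4,9], [3,6,9], [3,6,11], [3,7,11], [4,6,7], [4,6,11], [4,9,11], [6,7,9], [7,9,11]

giving chain groups C_0 ≅ Z^11, C_1 ≅ Z^20, C_2 ≅ Z^10.

∂_1: C_1 → C_0 maps an edge to its endpoints' difference, ∂[p,q] = q − p. For instance
  ∂[7,9] = [9] − [7].
The resulting 11×20 matrix has rank 9, and its Smith normal form has invariant factors (1,1,1,1,1,1,1,1,1).

The boundary map ∂_2: C_2 → C_1 acts by ∂[p,q,r] = [q,r] − [p,r] + [p,q]. For instance
  ∂[6,7,9] = [7,9] − [6,9] + [6,7],
  ∂[3,6,9] = [6,9] − [3,9] + [3,6].
The 20×10 boundary matrix has rank 10 and Smith normal form diag(1,1,1,1,1,1,1,1,1,2).

From H_k ≅ ker(∂_k) / im(∂_{k+1}) we obtain:

  H_1: rank ker ∂_1 − rank ∂_2 = (20 − 9) − 10 = 1, and ∂_2 has invariant factor 2 > 1, so H_1 ≅ Z ⊕ Z/2.

H_1 ≅ Z ⊕ Z/2.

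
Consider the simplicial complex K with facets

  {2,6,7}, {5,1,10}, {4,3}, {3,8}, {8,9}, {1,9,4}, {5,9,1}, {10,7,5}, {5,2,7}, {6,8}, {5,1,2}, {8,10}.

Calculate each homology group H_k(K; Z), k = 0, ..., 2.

Take the total order 1 < 2 < 3 < 4 < 5 < 6 < 7 < 8 < 9 < 10 on the vertex set. Then K (dimension 2) consists of the simplices:

  0-simplices (10): [1], [2], [3], [4], [5], [6], [7], [8], [9], [10]
  1-simplices (19): [1,2], [1,4], [1,5], [1,9], [1,10], [2,5], [2,6], [2,7], [3,4], [3,8], [4,9], [5,7], [5,9], [5,10], [6,7], [6,8], [7,10], [8,9], [8,10]
  2-simplices (7): [1,2,5], [1,4,9], [1,5,9], [1,5,10], [2,5,7], [2,6,7], [5,7,10]

giving chain groups C_0 ≅ Z^10, C_1 ≅ Z^19, C_2 ≅ Z^7.

Boundary ∂_1: C_1 → C_0 maps an edge to its endpoints' difference, ∂[p,q] = q − p. For instance
  ∂[8,9] = [9] − [8].
The 10×19 boundary matrix has rank 9 and Smith normal form diag(1,1,1,1,1,1,1,1,1).

Boundary ∂_2: C_2 → C_1 acts by ∂[p,q,r] = [q,r] − [p,r] + [p,q]. For instance
  ∂[2,6,7] = [6,7] − [2,7] + [2,6],
  ∂[1,2,5] = [2,5] − [1,5] + [1,2].
As a 19×7 matrix over Z this has rank 7, with invariant factors (1,1,1,1,1,1,1).

Now H_k = ker ∂_k / im ∂_{k+1}, so:

  H_0: rank C_0 − rank ∂_1 = 10 − 9 = 1, and the invariant factors of ∂_1 are all 1, so H_0 ≅ Z.
  H_1: rank ker ∂_1 − rank ∂_2 = (19 − 9) − 7 = 3, and the invariant factors of ∂_2 are all 1, so H_1 ≅ Z^3.
  H_2: rank ker ∂_2 − rank ∂_3 = (7 − 7) − 0 = 0, and there is no ∂_3, so H_2 ≅ 0.

H_0 ≅ Z,  H_1 ≅ Z^3,  H_2 = 0.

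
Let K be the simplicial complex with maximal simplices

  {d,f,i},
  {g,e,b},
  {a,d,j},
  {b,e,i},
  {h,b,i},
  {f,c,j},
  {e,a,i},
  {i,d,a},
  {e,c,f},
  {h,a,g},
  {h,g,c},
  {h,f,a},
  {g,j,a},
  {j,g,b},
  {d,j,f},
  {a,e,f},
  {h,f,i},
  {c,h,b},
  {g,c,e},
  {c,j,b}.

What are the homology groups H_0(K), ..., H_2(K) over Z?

H_0 ≅ Z,  H_1 ≅ Z ⊕ Z/2Z,  H_2 = 0.

Take the total order a < b < c < d < e < f < g < h < i < j on the vertex set. Then K (dimension 2) consists of the simplices:

  0-simplices (10): a, b, c, d, e, f, g, h, i, j
  1-simplices (30): ad, ae, af, ag, ah, ai, aj, bc, be, bg, bh, bi, bj, ce, cf, cg, ch, cj, df, di, dj, ef, eg, ei, fh, fi, fj, gh, gj, hi
  2-simplices (20): adi, adj, aef, aei, afh, agh, agj, bch, bcj, beg, bei, bgj, bhi, cef, ceg, cfj, cgh, dfi, dfj, fhi

so the chain groups are C_0 ≅ Z^10, C_1 ≅ Z^30, C_2 ≅ Z^20.

Boundary ∂_1: C_1 → C_0 is given by ∂[p,q] = [q] − [p]. For instance
  ∂gj = j − g.
This gives a 10×30 integer matrix of rank 9; reducing to Smith normal form yields diagonal entries (1,1,1,1,1,1,1,1,1).

The boundary map ∂_2: C_2 → C_1 maps a triangle to the signed sum of its edges. For instance
  ∂agh = gh − ah + ag,
  ∂agj = gj − aj + ag.
As a 30×20 matrix over Z this has rank 20, with invariant factors (1,1,1,1,1,1,1,1,1,1,1,1,1,1,1,1,1,1,1,2).

Reading off H_k = ker ∂_k / im ∂_{k+1}:

  H_0: rank C_0 − rank ∂_1 = 10 − 9 = 1, and the invariant factors of ∂_1 are all 1, so H_0 = Z.
  H_1: rank ker ∂_1 − rank ∂_2 = (30 − 9) − 20 = 1, and ∂_2 has invariant factor 2 > 1, so H_1 = Z ⊕ Z/2Z.
  H_2: rank ker ∂_2 − rank ∂_3 = (20 − 20) − 0 = 0, and there is no ∂_3, so H_2 = 0.

(K is a triangulation of the Klein bottle.)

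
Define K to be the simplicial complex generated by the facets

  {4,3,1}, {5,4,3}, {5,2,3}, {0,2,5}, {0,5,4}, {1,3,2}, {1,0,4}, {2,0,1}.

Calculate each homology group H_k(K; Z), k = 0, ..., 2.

H_0 ≅ Z,  H_1 = 0,  H_2 ≅ Z.

Fix the vertex order 0 < 1 < 2 < 3 < 4 < 5 and write every simplex with vertices in increasing order. Then dim K = 2 and the simplices of K are:

  0-simplices (6): [0], [1], [2], [3], [4], [5]
  1-simplices (12): [0,1], [0,2], [0,4], [0,5], [1,2], [1,3], [1,4], [2,3], [2,5], [3,4], [3,5], [4,5]
  2-simplices (8): [0,1,2], [0,1,4], [0,2,5], [0,4,5], [1,2,3], [1,3,4], [2,3,5], [3,4,5]

Hence C_0 ≅ Z^6, C_1 ≅ Z^12, C_2 ≅ Z^8.

∂_1: C_1 → C_0 sends each edge [p,q] (with p < q) to q − p. For instance
  ∂[1,4] = [4] − [1].
As a 6×12 matrix over Z this has rank 5, with invariant factors (1,1,1,1,1).

Boundary ∂_2: C_2 → C_1 sends each 2-simplex [p,q,r] to [q,r] − [p,r] + [p,q]. For instance
  ∂[0,2,5] = [2,5] − [0,5] + [0,2],
  ∂[1,2,3] = [2,3] − [1,3] + [1,2].
This gives a 12×8 integer matrix of rank 7; reducing to Smith normal form yields diagonal entries (1,1,1,1,1,1,1).

Computing H_k = (kernel of ∂_k) / (image of ∂_{k+1}):

  H_0: rank C_0 − rank ∂_1 = 6 − 5 = 1, and the invariant factors of ∂_1 are all 1, so H_0 = Z.
  H_1: rank ker ∂_1 − rank ∂_2 = (12 − 5) − 7 = 0, and the invariant factors of ∂_2 are all 1, so H_1 = 0.
  H_2: rank ker ∂_2 − rank ∂_3 = (8 − 7) − 0 = 1, and there is no ∂_3, so H_2 = Z.

As a check, the Euler characteristic is 6 − 12 + 8 = 2, which agrees with 1 − 0 + 1 = 2.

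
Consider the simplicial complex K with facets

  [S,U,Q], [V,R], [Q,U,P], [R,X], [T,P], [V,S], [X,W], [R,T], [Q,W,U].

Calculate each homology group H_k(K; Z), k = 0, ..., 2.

H_0 ≅ Z,  H_1 ≅ Z^2,  H_2 = 0.

K has 9 vertices, 13 edges, 3 triangles.
rank ∂_0 = 0, rank ∂_1 = 8 ⇒ b_0 = 9 − 0 − 8 = 1; all invariant factors of ∂_1 are 1 so no torsion. So H_0 ≅ Z.
rank ∂_1 = 8, rank ∂_2 = 3 ⇒ b_1 = 13 − 8 − 3 = 2; all invariant factors of ∂_2 are 1 so no torsion. So H_1 ≅ Z^2.
rank ∂_2 = 3, rank ∂_3 = 0 ⇒ b_2 = 3 − 3 − 0 = 0. So H_2 ≅ 0.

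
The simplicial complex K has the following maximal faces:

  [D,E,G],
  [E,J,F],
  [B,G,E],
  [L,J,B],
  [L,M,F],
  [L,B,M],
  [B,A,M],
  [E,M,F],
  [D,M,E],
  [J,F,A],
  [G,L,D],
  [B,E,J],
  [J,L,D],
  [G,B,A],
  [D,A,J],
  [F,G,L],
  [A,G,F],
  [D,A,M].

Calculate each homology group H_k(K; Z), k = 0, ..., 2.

Take the total order A < B < D < E < F < G < J < L < M on the vertex set. Then K (dimension 2) consists of the simplices:

  0-simplices (9): A, B, D, E, F, G, J, L, M
  1-simplices (27): AB, AD, AF, AG, AJ, AM, BE, BG, BJ, BL, BM, DE, DG, DJ, DL, DM, EF, EG, EJ, EM, FG, FJ, FL, FM, GL, JL, LM
  2-simplices (18): ABG, ABM, ADJ, ADM, AFG, AFJ, BEG, BEJ, BJL, BLM, DEG, DEM, DGL, DJL, EFJ, EFM, FGL, FLM

so the chain groups are C_0 ≅ Z^9, C_1 ≅ Z^27, C_2 ≅ Z^18.

The boundary map ∂_1: C_1 → C_0 is given by ∂[p,q] = [q] − [p]. For instance
  ∂DG = G − D.
As a 9×27 matrix over Z this has rank 8, with invariant factors (1,1,1,1,1,1,1,1).

∂_2: C_2 → C_1 sends each 2-simplex [p,q,r] to [q,r] − [p,r] + [p,q]. For instance
  ∂DJL = JL − DL + DJ,
  ∂AFJ = FJ − AJ + AF.
The 27×18 boundary matrix has rank 17 and Smith normal form diag(1,1,1,1,1,1,1,1,1,1,1,1,1,1,1,1,1).

From H_k ≅ ker(∂_k) / im(∂_{k+1}) we obtain:

  H_0: rank C_0 − rank ∂_1 = 9 − 8 = 1, and the invariant factors of ∂_1 are all 1, so H_0 = Z.
  H_1: rank ker ∂_1 − rank ∂_2 = (27 − 8) − 17 = 2, and the invariant factors of ∂_2 are all 1, so H_1 = Z^2.
  H_2: rank ker ∂_2 − rank ∂_3 = (18 − 17) − 0 = 1, and there is no ∂_3, so H_2 = Z.

As a check, the Euler characteristic is 9 − 27 + 18 = 0, which agrees with 1 − 2 + 1 = 0.

H_0 = Z,  H_1 = Z^2,  H_2 = Z.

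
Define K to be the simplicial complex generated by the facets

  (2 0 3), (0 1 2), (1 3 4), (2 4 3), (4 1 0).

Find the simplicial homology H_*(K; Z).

H_0 ≅ Z,  H_1 ≅ Z,  H_2 = 0.

K has 5 vertices, 10 edges, 5 triangles.
rank ∂_0 = 0, rank ∂_1 = 4 ⇒ b_0 = 5 − 0 − 4 = 1; all invariant factors of ∂_1 are 1 so no torsion. So H_0 ≅ Z.
rank ∂_1 = 4, rank ∂_2 = 5 ⇒ b_1 = 10 − 4 − 5 = 1; all invariant factors of ∂_2 are 1 so no torsion. So H_1 ≅ Z.
rank ∂_2 = 5, rank ∂_3 = 0 ⇒ b_2 = 5 − 5 − 0 = 0. So H_2 ≅ 0.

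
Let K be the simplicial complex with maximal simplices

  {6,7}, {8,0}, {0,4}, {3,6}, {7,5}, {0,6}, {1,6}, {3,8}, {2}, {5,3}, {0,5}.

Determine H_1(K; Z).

Fix the vertex order 0 < 1 < 2 < 3 < 4 < 5 < 6 < 7 < 8 and write every simplex with vertices in increasing order. Then dim K = 1 and the simplices of K are:

  0-simplices (9): [0], [1], [2], [3], [4], [5], [6], [7], [8]
  1-simplices (10): [0,4], [0,5], [0,6], [0,8], [1,6], [3,5], [3,6], [3,8], [5,7], [6,7]

so the chain groups are C_0 ≅ Z^9, C_1 ≅ Z^10.

∂_1: C_1 → C_0 sends each edge [p,q] (with p < q) to q − p. For instance
  ∂[6,7] = [7] − [6].
As a 9×10 matrix over Z this has rank 7, with invariant factors (1,1,1,1,1,1,1).

Now H_k = ker ∂_k / im ∂_{k+1}, so:

  H_1: rank ker ∂_1 − rank ∂_2 = (10 − 7) − 0 = 3, and there is no ∂_2, so H_1 = Z^3.

H_1 = Z^3.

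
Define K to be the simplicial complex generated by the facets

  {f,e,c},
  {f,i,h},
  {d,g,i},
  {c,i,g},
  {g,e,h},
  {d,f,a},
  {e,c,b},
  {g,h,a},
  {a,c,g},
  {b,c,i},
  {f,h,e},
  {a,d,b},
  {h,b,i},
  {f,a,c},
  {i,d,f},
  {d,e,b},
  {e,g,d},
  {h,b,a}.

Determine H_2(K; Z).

H_2 = Z.

K has 9 vertices, 27 edges, 18 triangles.
rank ∂_2 = 17, rank ∂_3 = 0 ⇒ b_2 = 18 − 17 − 0 = 1. So H_2 = Z.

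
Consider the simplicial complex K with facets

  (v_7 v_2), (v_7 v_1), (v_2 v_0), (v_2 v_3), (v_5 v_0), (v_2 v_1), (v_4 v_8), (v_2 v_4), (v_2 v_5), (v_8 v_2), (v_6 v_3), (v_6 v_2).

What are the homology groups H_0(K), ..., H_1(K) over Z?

H_0 = Z,  H_1 = Z^4.

Fix the vertex order v_0 < v_1 < v_2 < v_3 < v_4 < v_5 < v_6 < v_7 < v_8 and write every simplex with vertices in increasing order. Then dim K = 1 and the simplices of K are:

  0-simplices (9): [v_0], [v_1], [v_2], [v_3], [v_4], [v_5], [v_6], [v_7], [v_8]
  1-simplices (12): [v_0,v_2], [v_0,v_5], [v_1,v_2], [v_1,v_7], [v_2,v_3], [v_2,v_4], [v_2,v_5], [v_2,v_6], [v_2,v_7], [v_2,v_8], [v_3,v_6], [v_4,v_8]

giving chain groups C_0 ≅ Z^9, C_1 ≅ Z^12.

∂_1: C_1 → C_0 maps an edge to its endpoints' difference, ∂[p,q] = q − p. For instance
  ∂[v_2,v_5] = [v_5] − [v_2].
The 9×12 boundary matrix has rank 8 and Smith normal form diag(1,1,1,1,1,1,1,1).

Now H_k = ker ∂_k / im ∂_{k+1}, so:

  H_0: rank C_0 − rank ∂_1 = 9 − 8 = 1, and the invariant factors of ∂_1 are all 1, so H_0 = Z.
  H_1: rank ker ∂_1 − rank ∂_2 = (12 − 8) − 0 = 4, and there is no ∂_2, so H_1 = Z^4.

As a check, the Euler characteristic is 9 − 12 = -3, which agrees with 1 − 4 = -3.
(K is a triangulation of a wedge of 4 circles.)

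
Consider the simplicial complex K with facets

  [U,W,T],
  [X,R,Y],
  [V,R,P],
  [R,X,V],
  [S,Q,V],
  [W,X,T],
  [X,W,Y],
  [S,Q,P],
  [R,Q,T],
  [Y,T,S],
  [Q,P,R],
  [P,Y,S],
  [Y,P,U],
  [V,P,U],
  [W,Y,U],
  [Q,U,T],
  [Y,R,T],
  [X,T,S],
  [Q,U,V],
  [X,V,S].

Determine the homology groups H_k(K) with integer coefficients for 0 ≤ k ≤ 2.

Order the vertices as P < Q < R < S < T < U < V < W < X < Y. Listing each simplex with vertices in this order, K has dimension 2 with simplices:

  0-simplices (10): P, Q, R, S, T, U, V, W, X, Y
  1-simplices (30): PQ, PR, PS, PU, PV, PY, QR, QS, QT, QU, QV, RT, RV, RX, RY, ST, SV, SX, SY, TU, TW, TX, TY, UV, UW, UY, VX, WX, WY, XY
  2-simplices (20): PQR, PQS, PRV, PSY, PUV, PUY, QRT, QSV, QTU, QUV, RTY, RVX, RXY, STX, STY, SVX, TUW, TWX, UWY, WXY

so the chain groups are C_0 ≅ Z^10, C_1 ≅ Z^30, C_2 ≅ Z^20.

The boundary map ∂_1: C_1 → C_0 maps an edge to its endpoints' difference, ∂[p,q] = q − p.
As a 10×30 matrix over Z this has rank 9, with invariant factors (1,1,1,1,1,1,1,1,1).

Boundary ∂_2: C_2 → C_1 acts by ∂[p,q,r] = [q,r] − [p,r] + [p,q]. For instance
  ∂PQR = QR − PR + PQ,
  ∂RVX = VX − RX + RV.
As a 30×20 matrix over Z this has rank 20, with invariant factors (1,1,1,1,1,1,1,1,1,1,1,1,1,1,1,1,1,1,1,2).

From H_k ≅ ker(∂_k) / im(∂_{k+1}) we obtain:

  H_0: rank C_0 − rank ∂_1 = 10 − 9 = 1, and the invariant factors of ∂_1 are all 1, so H_0 ≅ Z.
  H_1: rank ker ∂_1 − rank ∂_2 = (30 − 9) − 20 = 1, and ∂_2 has invariant factor 2 > 1, so H_1 ≅ Z ⊕ Z/2.
  H_2: rank ker ∂_2 − rank ∂_3 = (20 − 20) − 0 = 0, and there is no ∂_3, so H_2 ≅ 0.

As a check, the Euler characteristic is 10 − 30 + 20 = 0, which agrees with 1 − 1 + 0 = 0.
(K is a triangulation of the Klein bottle.)

H_0 = Z,  H_1 = Z ⊕ Z/2,  H_2 = 0.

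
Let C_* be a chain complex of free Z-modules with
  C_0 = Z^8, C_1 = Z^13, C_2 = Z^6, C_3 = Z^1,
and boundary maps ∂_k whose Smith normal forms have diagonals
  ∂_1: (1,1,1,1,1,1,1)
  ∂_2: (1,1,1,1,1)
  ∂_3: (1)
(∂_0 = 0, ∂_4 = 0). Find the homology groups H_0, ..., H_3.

H_0: b_0 = 8 − 0 − 7 = 1; torsion from ∂_1 factors > 1: none. So H_0 = Z.
H_1: b_1 = 13 − 7 − 5 = 1; torsion from ∂_2 factors > 1: none. So H_1 = Z.
H_2: b_2 = 6 − 5 − 1 = 0; torsion from ∂_3 factors > 1: none. So H_2 = 0.
H_3: b_3 = 1 − 1 − 0 = 0; torsion from ∂_4 factors > 1: none. So H_3 = 0.

H_0 = Z,  H_1 = Z,  H_2 = 0,  H_3 = 0.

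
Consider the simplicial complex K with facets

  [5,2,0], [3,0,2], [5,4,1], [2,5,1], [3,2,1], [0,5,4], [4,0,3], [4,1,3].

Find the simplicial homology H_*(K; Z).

Order the vertices as 0 < 1 < 2 < 3 < 4 < 5. Listing each simplex with vertices in this order, K has dimension 2 with simplices:

  0-simplices (6): [0], [1], [2], [3], [4], [5]
  1-simplices (12): [0,2], [0,3], [0,4], [0,5], [1,2], [1,3], [1,4], [1,5], [2,3], [2,5], [3,4], [4,5]
  2-simplices (8): [0,2,3], [0,2,5], [0,3,4], [0,4,5], [1,2,3], [1,2,5], [1,3,4], [1,4,5]

giving chain groups C_0 ≅ Z^6, C_1 ≅ Z^12, C_2 ≅ Z^8.

∂_1: C_1 → C_0 is given by ∂[p,q] = [q] − [p]. For instance
  ∂[2,3] = [3] − [2].
The resulting 6×12 matrix has rank 5, and its Smith normal form has invariant factors (1,1,1,1,1).

∂_2: C_2 → C_1 sends each 2-simplex [p,q,r] to [q,r] − [p,r] + [p,q]. For instance
  ∂[1,4,5] = [4,5] − [1,5] + [1,4],
  ∂[1,2,3] = [2,3] − [1,3] + [1,2].
This gives a 12×8 integer matrix of rank 7; reducing to Smith normal form yields diagonal entries (1,1,1,1,1,1,1).

Computing H_k = (kernel of ∂_k) / (image of ∂_{k+1}):

  H_0: rank C_0 − rank ∂_1 = 6 − 5 = 1, and the invariant factors of ∂_1 are all 1, so H_0 ≅ Z.
  H_1: rank ker ∂_1 − rank ∂_2 = (12 − 5) − 7 = 0, and the invariant factors of ∂_2 are all 1, so H_1 ≅ 0.
  H_2: rank ker ∂_2 − rank ∂_3 = (8 − 7) − 0 = 1, and there is no ∂_3, so H_2 ≅ Z.

As a check, the Euler characteristic is 6 − 12 + 8 = 2, which agrees with 1 − 0 + 1 = 2.
(K is a triangulation of the 2-sphere S^2.)

H_0 ≅ Z,  H_1 = 0,  H_2 ≅ Z.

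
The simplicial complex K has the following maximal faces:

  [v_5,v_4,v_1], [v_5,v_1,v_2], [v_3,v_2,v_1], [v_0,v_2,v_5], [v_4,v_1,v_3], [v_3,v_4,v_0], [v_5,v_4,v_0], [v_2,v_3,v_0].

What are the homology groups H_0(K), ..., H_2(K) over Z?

H_0 = Z,  H_1 = 0,  H_2 = Z.

Take the total order v_0 < v_1 < v_2 < v_3 < v_4 < v_5 on the vertex set. Then K (dimension 2) consists of the simplices:

  0-simplices (6): [v_0], [v_1], [v_2], [v_3], [v_4], [v_5]
  1-simplices (12): [v_0,v_2], [v_0,v_3], [v_0,v_4], [v_0,v_5], [v_1,v_2], [v_1,v_3], [v_1,v_4], [v_1,v_5], [v_2,v_3], [v_2,v_5], [v_3,v_4], [v_4,v_5]
  2-simplices (8): [v_0,v_2,v_3], [v_0,v_2,v_5], [v_0,v_3,v_4], [v_0,v_4,v_5], [v_1,v_2,v_3], [v_1,v_2,v_5], [v_1,v_3,v_4], [v_1,v_4,v_5]

giving chain groups C_0 ≅ Z^6, C_1 ≅ Z^12, C_2 ≅ Z^8.

Boundary ∂_1: C_1 → C_0 maps an edge to its endpoints' difference, ∂[p,q] = q − p. For instance
  ∂[v_0,v_4] = [v_4] − [v_0].
As a 6×12 matrix over Z this has rank 5, with invariant factors (1,1,1,1,1).

∂_2: C_2 → C_1 sends each 2-simplex [p,q,r] to [q,r] − [p,r] + [p,q]. For instance
  ∂[v_1,v_2,v_5] = [v_2,v_5] − [v_1,v_5] + [v_1,v_2],
  ∂[v_0,v_2,v_3] = [v_2,v_3] − [v_0,v_3] + [v_0,v_2].
This gives a 12×8 integer matrix of rank 7; reducing to Smith normal form yields diagonal entries (1,1,1,1,1,1,1).

Computing H_k = (kernel of ∂_k) / (image of ∂_{k+1}):

  H_0: rank C_0 − rank ∂_1 = 6 − 5 = 1, and the invariant factors of ∂_1 are all 1, so H_0 ≅ Z.
  H_1: rank ker ∂_1 − rank ∂_2 = (12 − 5) − 7 = 0, and the invariant factors of ∂_2 are all 1, so H_1 ≅ 0.
  H_2: rank ker ∂_2 − rank ∂_3 = (8 − 7) − 0 = 1, and there is no ∂_3, so H_2 ≅ Z.

(K is a triangulation of the 2-sphere S^2.)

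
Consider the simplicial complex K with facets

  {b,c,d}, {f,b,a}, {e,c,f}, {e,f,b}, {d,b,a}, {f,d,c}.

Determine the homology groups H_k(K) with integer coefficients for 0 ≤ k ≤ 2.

H_0 = Z,  H_1 = Z,  H_2 = 0.

Fix the vertex order a < b < c < d < e < f and write every simplex with vertices in increasing order. Then dim K = 2 and the simplices of K are:

  0-simplices (6): a, b, c, d, e, f
  1-simplices (12): ab, ad, af, bc, bd, be, bf, cd, ce, cf, df, ef
  2-simplices (6): abd, abf, bcd, bef, cdf, cef

so the chain groups are C_0 ≅ Z^6, C_1 ≅ Z^12, C_2 ≅ Z^6.

The boundary map ∂_1: C_1 → C_0 maps an edge to its endpoints' difference, ∂[p,q] = q − p.
This gives a 6×12 integer matrix of rank 5; reducing to Smith normal form yields diagonal entries (1,1,1,1,1).

∂_2: C_2 → C_1 maps a triangle to the signed sum of its edges. For instance
  ∂abf = bf − af + ab,
  ∂abd = bd − ad + ab.
This gives a 12×6 integer matrix of rank 6; reducing to Smith normal form yields diagonal entries (1,1,1,1,1,1).

Now H_k = ker ∂_k / im ∂_{k+1}, so:

  H_0: rank C_0 − rank ∂_1 = 6 − 5 = 1, and the invariant factors of ∂_1 are all 1, so H_0 = Z.
  H_1: rank ker ∂_1 − rank ∂_2 = (12 − 5) − 6 = 1, and the invariant factors of ∂_2 are all 1, so H_1 = Z.
  H_2: rank ker ∂_2 − rank ∂_3 = (6 − 6) − 0 = 0, and there is no ∂_3, so H_2 = 0.

(K is a triangulation of the cylinder S^1 x I.)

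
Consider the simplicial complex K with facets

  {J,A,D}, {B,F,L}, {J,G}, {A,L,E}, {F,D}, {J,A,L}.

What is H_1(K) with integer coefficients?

Fix the vertex order A < B < D < E < F < G < J < L and write every simplex with vertices in increasing order. Then dim K = 2 and the simplices of K are:

  0-simplices (8): A, B, D, E, F, G, J, L
  1-simplices (12): AD, AE, AJ, AL, BF, BL, DF, DJ, EL, FL, GJ, JL
  2-simplices (4): ADJ, AEL, AJL, BFL

so the chain groups are C_0 ≅ Z^8, C_1 ≅ Z^12, C_2 ≅ Z^4.

The boundary map ∂_1: C_1 → C_0 is given by ∂[p,q] = [q] − [p]. For instance
  ∂AE = E − A.
The 8×12 boundary matrix has rank 7 and Smith normal form diag(1,1,1,1,1,1,1).

∂_2: C_2 → C_1 sends each 2-simplex [p,q,r] to [q,r] − [p,r] + [p,q]. For instance
  ∂ADJ = DJ − AJ + AD,
  ∂AEL = EL − AL + AE.
The resulting 12×4 matrix has rank 4, and its Smith normal form has invariant factors (1,1,1,1).

Now H_k = ker ∂_k / im ∂_{k+1}, so:

  H_1: rank ker ∂_1 − rank ∂_2 = (12 − 7) − 4 = 1, and the invariant factors of ∂_2 are all 1, so H_1 ≅ Z.

H_1 ≅ Z.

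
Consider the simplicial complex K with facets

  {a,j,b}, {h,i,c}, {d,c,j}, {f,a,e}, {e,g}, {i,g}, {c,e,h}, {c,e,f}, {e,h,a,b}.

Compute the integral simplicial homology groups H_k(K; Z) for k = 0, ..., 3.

Take the total order a < b < c < d < e < f < g < h < i < j on the vertex set. Then K (dimension 3) consists of the simplices:

  0-simplices (10): a, b, c, d, e, f, g, h, i, j
  1-simplices (20): ab, ae, af, ah, aj, be, bh, bj, cd, ce, cf, ch, ci, cj, dj, ef, eg, eh, gi, hi
  2-simplices (10): abe, abh, abj, aef, aeh, beh, cdj, cef, ceh, chi
  3-simplices (1): abeh

Hence C_0 ≅ Z^10, C_1 ≅ Z^20, C_2 ≅ Z^10, C_3 ≅ Z^1.

The boundary map ∂_1: C_1 → C_0 sends each edge [p,q] (with p < q) to q − p.
The 10×20 boundary matrix has rank 9 and Smith normal form diag(1,1,1,1,1,1,1,1,1).

∂_2: C_2 → C_1 sends each 2-simplex [p,q,r] to [q,r] − [p,r] + [p,q]. For instance
  ∂ceh = eh − ch + ce,
  ∂aeh = eh − ah + ae.
This gives a 20×10 integer matrix of rank 9; reducing to Smith normal form yields diagonal entries (1,1,1,1,1,1,1,1,1).

∂_3: C_3 → C_2 sends each 3-simplex σ to the alternating sum Σ_i (−1)^i (σ with its i-th vertex removed). For instance
  ∂abeh = beh − aeh + abh − abe.
The 10×1 boundary matrix has rank 1 and Smith normal form diag(1).

Reading off H_k = ker ∂_k / im ∂_{k+1}:

  H_0: rank C_0 − rank ∂_1 = 10 − 9 = 1, and the invariant factors of ∂_1 are all 1, so H_0 = Z.
  H_1: rank ker ∂_1 − rank ∂_2 = (20 − 9) − 9 = 2, and the invariant factors of ∂_2 are all 1, so H_1 = Z^2.
  H_2: rank ker ∂_2 − rank ∂_3 = (10 − 9) − 1 = 0, and the invariant factors of ∂_3 are all 1, so H_2 = 0.
  H_3: rank ker ∂_3 − rank ∂_4 = (1 − 1) − 0 = 0, and there is no ∂_4, so H_3 = 0.

As a check, the Euler characteristic is 10 − 20 + 10 − 1 = -1, which agrees with 1 − 2 + 0 − 0 = -1.

H_0 ≅ Z,  H_1 ≅ Z^2,  H_2 = 0,  H_3 = 0.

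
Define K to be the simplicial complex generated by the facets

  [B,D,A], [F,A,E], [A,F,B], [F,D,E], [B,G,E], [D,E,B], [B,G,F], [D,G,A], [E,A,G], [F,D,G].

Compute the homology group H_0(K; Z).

Fix the vertex order A < B < D < E < F < G and write every simplex with vertices in increasing order. Then dim K = 2 and the simplices of K are:

  0-simplices (6): A, B, D, E, F, G
  1-simplices (15): AB, AD, AE, AF, AG, BD, BE, BF, BG, DE, DF, DG, EF, EG, FG
  2-simplices (10): ABD, ABF, ADG, AEF, AEG, BDE, BEG, BFG, DEF, DFG

giving chain groups C_0 ≅ Z^6, C_1 ≅ Z^15, C_2 ≅ Z^10.

Boundary ∂_1: C_1 → C_0 sends each edge [p,q] (with p < q) to q − p.
The 6×15 boundary matrix has rank 5 and Smith normal form diag(1,1,1,1,1).

The boundary map ∂_2: C_2 → C_1 sends each 2-simplex [p,q,r] to [q,r] − [p,r] + [p,q]. For instance
  ∂ADG = DG − AG + AD,
  ∂DEF = EF − DF + DE.
As a 15×10 matrix over Z this has rank 10, with invariant factors (1,1,1,1,1,1,1,1,1,2).

Reading off H_k = ker ∂_k / im ∂_{k+1}:

  H_0: rank C_0 − rank ∂_1 = 6 − 5 = 1, and the invariant factors of ∂_1 are all 1, so H_0 = Z.

H_0 = Z.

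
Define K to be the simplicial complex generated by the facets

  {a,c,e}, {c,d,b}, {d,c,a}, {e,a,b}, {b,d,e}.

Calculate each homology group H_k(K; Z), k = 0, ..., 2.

H_0 = Z,  H_1 = Z,  H_2 = 0.

K has 5 vertices, 10 edges, 5 triangles.
rank ∂_0 = 0, rank ∂_1 = 4 ⇒ b_0 = 5 − 0 − 4 = 1; all invariant factors of ∂_1 are 1 so no torsion. So H_0 = Z.
rank ∂_1 = 4, rank ∂_2 = 5 ⇒ b_1 = 10 − 4 − 5 = 1; all invariant factors of ∂_2 are 1 so no torsion. So H_1 = Z.
rank ∂_2 = 5, rank ∂_3 = 0 ⇒ b_2 = 5 − 5 − 0 = 0. So H_2 = 0.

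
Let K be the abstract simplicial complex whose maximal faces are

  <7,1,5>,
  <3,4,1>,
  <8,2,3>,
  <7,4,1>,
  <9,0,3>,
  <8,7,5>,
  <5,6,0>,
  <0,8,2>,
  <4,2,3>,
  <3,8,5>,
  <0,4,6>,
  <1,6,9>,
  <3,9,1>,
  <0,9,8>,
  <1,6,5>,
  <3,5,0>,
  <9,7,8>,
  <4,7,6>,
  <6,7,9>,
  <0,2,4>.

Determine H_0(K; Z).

H_0 ≅ Z.

We work with the vertex ordering 0 < 1 < 2 < 3 < 4 < 5 < 6 < 7 < 8 < 9. The simplices of K, each written with vertices in increasing order, are:

  0-simplices (10): [0], [1], [2], [3], [4], [5], [6], [7], [8], [9]
  1-simplices (30): (30 of them)
  2-simplices (20): (20 of them)

Hence C_0 ≅ Z^10, C_1 ≅ Z^30, C_2 ≅ Z^20.

Boundary ∂_1: C_1 → C_0 is given by ∂[p,q] = [q] − [p].
This gives a 10×30 integer matrix of rank 9; reducing to Smith normal form yields diagonal entries (1,1,1,1,1,1,1,1,1).

∂_2: C_2 → C_1 sends each 2-simplex [p,q,r] to [q,r] − [p,r] + [p,q]. For instance
  ∂[7,8,9] = [8,9] − [7,9] + [7,8],
  ∂[1,3,4] = [3,4] − [1,4] + [1,3].
This gives a 30×20 integer matrix of rank 20; reducing to Smith normal form yields diagonal entries (1,1,1,1,1,1,1,1,1,1,1,1,1,1,1,1,1,1,1,2).

Computing H_k = (kernel of ∂_k) / (image of ∂_{k+1}):

  H_0: rank C_0 − rank ∂_1 = 10 − 9 = 1, and the invariant factors of ∂_1 are all 1, so H_0 ≅ Z.

(K is a triangulation of the Klein bottle.)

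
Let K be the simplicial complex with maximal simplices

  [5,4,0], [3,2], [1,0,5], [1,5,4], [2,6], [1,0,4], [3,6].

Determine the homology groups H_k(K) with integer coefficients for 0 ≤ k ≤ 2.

H_0 ≅ Z^2,  H_1 ≅ Z,  H_2 ≅ Z.

K has 7 vertices, 9 edges, 4 triangles.
rank ∂_0 = 0, rank ∂_1 = 5 ⇒ b_0 = 7 − 0 − 5 = 2; all invariant factors of ∂_1 are 1 so no torsion. So H_0 ≅ Z^2.
rank ∂_1 = 5, rank ∂_2 = 3 ⇒ b_1 = 9 − 5 − 3 = 1; all invariant factors of ∂_2 are 1 so no torsion. So H_1 ≅ Z.
rank ∂_2 = 3, rank ∂_3 = 0 ⇒ b_2 = 4 − 3 − 0 = 1. So H_2 ≅ Z.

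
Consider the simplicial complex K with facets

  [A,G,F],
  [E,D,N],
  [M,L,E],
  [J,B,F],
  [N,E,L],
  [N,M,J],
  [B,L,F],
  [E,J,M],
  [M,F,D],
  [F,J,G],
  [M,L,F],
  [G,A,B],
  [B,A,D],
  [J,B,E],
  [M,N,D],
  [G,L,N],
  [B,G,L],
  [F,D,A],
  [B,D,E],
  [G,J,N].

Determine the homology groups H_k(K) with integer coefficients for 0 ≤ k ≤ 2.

H_0 ≅ Z,  H_1 ≅ Z ⊕ Z/2,  H_2 = 0.

K has 10 vertices, 30 edges, 20 triangles.
rank ∂_0 = 0, rank ∂_1 = 9 ⇒ b_0 = 10 − 0 − 9 = 1; all invariant factors of ∂_1 are 1 so no torsion. So H_0 ≅ Z.
rank ∂_1 = 9, rank ∂_2 = 20 ⇒ b_1 = 30 − 9 − 20 = 1; ∂_2 has invariant factor(s) [2] giving torsion. So H_1 ≅ Z ⊕ Z/2.
rank ∂_2 = 20, rank ∂_3 = 0 ⇒ b_2 = 20 − 20 − 0 = 0. So H_2 ≅ 0.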